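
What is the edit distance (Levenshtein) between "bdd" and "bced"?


Computing edit distance: "bdd" -> "bced"
DP table:
           b    c    e    d
      0    1    2    3    4
  b   1    0    1    2    3
  d   2    1    1    2    2
  d   3    2    2    2    2
Edit distance = dp[3][4] = 2

2


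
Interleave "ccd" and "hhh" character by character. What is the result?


Interleaving "ccd" and "hhh":
  Position 0: 'c' from first, 'h' from second => "ch"
  Position 1: 'c' from first, 'h' from second => "ch"
  Position 2: 'd' from first, 'h' from second => "dh"
Result: chchdh

chchdh


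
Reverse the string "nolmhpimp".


Input: nolmhpimp
Reading characters right to left:
  Position 8: 'p'
  Position 7: 'm'
  Position 6: 'i'
  Position 5: 'p'
  Position 4: 'h'
  Position 3: 'm'
  Position 2: 'l'
  Position 1: 'o'
  Position 0: 'n'
Reversed: pmiphmlon

pmiphmlon


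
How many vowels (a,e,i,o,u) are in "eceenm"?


Input: eceenm
Checking each character:
  'e' at position 0: vowel (running total: 1)
  'c' at position 1: consonant
  'e' at position 2: vowel (running total: 2)
  'e' at position 3: vowel (running total: 3)
  'n' at position 4: consonant
  'm' at position 5: consonant
Total vowels: 3

3


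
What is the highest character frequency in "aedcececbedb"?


Input: aedcececbedb
Character counts:
  'a': 1
  'b': 2
  'c': 3
  'd': 2
  'e': 4
Maximum frequency: 4

4


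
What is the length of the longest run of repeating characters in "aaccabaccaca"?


Input: "aaccabaccaca"
Scanning for longest run:
  Position 1 ('a'): continues run of 'a', length=2
  Position 2 ('c'): new char, reset run to 1
  Position 3 ('c'): continues run of 'c', length=2
  Position 4 ('a'): new char, reset run to 1
  Position 5 ('b'): new char, reset run to 1
  Position 6 ('a'): new char, reset run to 1
  Position 7 ('c'): new char, reset run to 1
  Position 8 ('c'): continues run of 'c', length=2
  Position 9 ('a'): new char, reset run to 1
  Position 10 ('c'): new char, reset run to 1
  Position 11 ('a'): new char, reset run to 1
Longest run: 'a' with length 2

2


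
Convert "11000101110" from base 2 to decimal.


Input: "11000101110" in base 2
Positional expansion:
  Digit '1' (value 1) x 2^10 = 1024
  Digit '1' (value 1) x 2^9 = 512
  Digit '0' (value 0) x 2^8 = 0
  Digit '0' (value 0) x 2^7 = 0
  Digit '0' (value 0) x 2^6 = 0
  Digit '1' (value 1) x 2^5 = 32
  Digit '0' (value 0) x 2^4 = 0
  Digit '1' (value 1) x 2^3 = 8
  Digit '1' (value 1) x 2^2 = 4
  Digit '1' (value 1) x 2^1 = 2
  Digit '0' (value 0) x 2^0 = 0
Sum = 1582

1582


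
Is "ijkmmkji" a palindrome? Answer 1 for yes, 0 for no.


Input: ijkmmkji
Reversed: ijkmmkji
  Compare pos 0 ('i') with pos 7 ('i'): match
  Compare pos 1 ('j') with pos 6 ('j'): match
  Compare pos 2 ('k') with pos 5 ('k'): match
  Compare pos 3 ('m') with pos 4 ('m'): match
Result: palindrome

1


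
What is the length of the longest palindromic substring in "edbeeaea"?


Input: "edbeeaea"
Checking substrings for palindromes:
  [4:7] "eae" (len 3) => palindrome
  [5:8] "aea" (len 3) => palindrome
  [3:5] "ee" (len 2) => palindrome
Longest palindromic substring: "eae" with length 3

3


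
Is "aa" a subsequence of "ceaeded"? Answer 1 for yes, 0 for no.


Check if "aa" is a subsequence of "ceaeded"
Greedy scan:
  Position 0 ('c'): no match needed
  Position 1 ('e'): no match needed
  Position 2 ('a'): matches sub[0] = 'a'
  Position 3 ('e'): no match needed
  Position 4 ('d'): no match needed
  Position 5 ('e'): no match needed
  Position 6 ('d'): no match needed
Only matched 1/2 characters => not a subsequence

0


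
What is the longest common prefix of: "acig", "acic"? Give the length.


Words: acig, acic
  Position 0: all 'a' => match
  Position 1: all 'c' => match
  Position 2: all 'i' => match
  Position 3: ('g', 'c') => mismatch, stop
LCP = "aci" (length 3)

3


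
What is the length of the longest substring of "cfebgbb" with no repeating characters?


Input: "cfebgbb"
Sliding window (track last position of each char):
  Position 0 ('c'): window [0,0] length 1 -- new best
  Position 1 ('f'): window [0,1] length 2 -- new best
  Position 2 ('e'): window [0,2] length 3 -- new best
  Position 3 ('b'): window [0,3] length 4 -- new best
  Position 4 ('g'): window [0,4] length 5 -- new best
  Position 5 ('b'): repeat (last at 3), move window start to 4
  Position 5 ('b'): window [4,5] length 2
  Position 6 ('b'): repeat (last at 5), move window start to 6
  Position 6 ('b'): window [6,6] length 1
Longest substring with no repeats: "cfebg" with length 5

5


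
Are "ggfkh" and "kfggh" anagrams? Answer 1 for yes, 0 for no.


Strings: "ggfkh", "kfggh"
Sorted first:  fgghk
Sorted second: fgghk
Sorted forms match => anagrams

1


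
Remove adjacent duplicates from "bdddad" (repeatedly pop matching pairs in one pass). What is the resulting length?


Input: bdddad
Stack-based adjacent duplicate removal:
  Read 'b': push. Stack: b
  Read 'd': push. Stack: bd
  Read 'd': matches stack top 'd' => pop. Stack: b
  Read 'd': push. Stack: bd
  Read 'a': push. Stack: bda
  Read 'd': push. Stack: bdad
Final stack: "bdad" (length 4)

4


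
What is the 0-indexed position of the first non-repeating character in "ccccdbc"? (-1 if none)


Input: ccccdbc
Character frequencies:
  'b': 1
  'c': 5
  'd': 1
Scanning left to right for freq == 1:
  Position 0 ('c'): freq=5, skip
  Position 1 ('c'): freq=5, skip
  Position 2 ('c'): freq=5, skip
  Position 3 ('c'): freq=5, skip
  Position 4 ('d'): unique! => answer = 4

4


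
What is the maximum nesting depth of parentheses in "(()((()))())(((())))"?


Input: "(()((()))())(((())))"
Tracking depth:
  Position 0 '(': depth becomes 1
  Position 1 '(': depth becomes 2
  Position 2 ')': depth becomes 1
  Position 3 '(': depth becomes 2
  Position 4 '(': depth becomes 3
  Position 5 '(': depth becomes 4
  Position 6 ')': depth becomes 3
  Position 7 ')': depth becomes 2
  Position 8 ')': depth becomes 1
  Position 9 '(': depth becomes 2
  Position 10 ')': depth becomes 1
  Position 11 ')': depth becomes 0
  Position 12 '(': depth becomes 1
  Position 13 '(': depth becomes 2
  Position 14 '(': depth becomes 3
  Position 15 '(': depth becomes 4
  Position 16 ')': depth becomes 3
  Position 17 ')': depth becomes 2
  Position 18 ')': depth becomes 1
  Position 19 ')': depth becomes 0
Maximum depth reached: 4

4


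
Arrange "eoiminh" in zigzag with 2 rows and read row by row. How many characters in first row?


Zigzag "eoiminh" into 2 rows:
Placing characters:
  'e' => row 0
  'o' => row 1
  'i' => row 0
  'm' => row 1
  'i' => row 0
  'n' => row 1
  'h' => row 0
Rows:
  Row 0: "eiih"
  Row 1: "omn"
First row length: 4

4


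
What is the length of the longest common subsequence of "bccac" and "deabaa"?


LCS of "bccac" and "deabaa"
DP table:
           d    e    a    b    a    a
      0    0    0    0    0    0    0
  b   0    0    0    0    1    1    1
  c   0    0    0    0    1    1    1
  c   0    0    0    0    1    1    1
  a   0    0    0    1    1    2    2
  c   0    0    0    1    1    2    2
LCS length = dp[5][6] = 2

2


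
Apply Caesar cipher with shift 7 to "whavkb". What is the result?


Caesar cipher: shift "whavkb" by 7
  'w' (pos 22) + 7 = pos 3 = 'd'
  'h' (pos 7) + 7 = pos 14 = 'o'
  'a' (pos 0) + 7 = pos 7 = 'h'
  'v' (pos 21) + 7 = pos 2 = 'c'
  'k' (pos 10) + 7 = pos 17 = 'r'
  'b' (pos 1) + 7 = pos 8 = 'i'
Result: dohcri

dohcri


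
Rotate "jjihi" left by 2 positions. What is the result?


Input: "jjihi", rotate left by 2
First 2 characters: "jj"
Remaining characters: "ihi"
Concatenate remaining + first: "ihi" + "jj" = "ihijj"

ihijj


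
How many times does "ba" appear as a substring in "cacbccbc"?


Searching for "ba" in "cacbccbc"
Scanning each position:
  Position 0: "ca" => no
  Position 1: "ac" => no
  Position 2: "cb" => no
  Position 3: "bc" => no
  Position 4: "cc" => no
  Position 5: "cb" => no
  Position 6: "bc" => no
Total occurrences: 0

0


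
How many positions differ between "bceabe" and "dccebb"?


Comparing "bceabe" and "dccebb" position by position:
  Position 0: 'b' vs 'd' => DIFFER
  Position 1: 'c' vs 'c' => same
  Position 2: 'e' vs 'c' => DIFFER
  Position 3: 'a' vs 'e' => DIFFER
  Position 4: 'b' vs 'b' => same
  Position 5: 'e' vs 'b' => DIFFER
Positions that differ: 4

4


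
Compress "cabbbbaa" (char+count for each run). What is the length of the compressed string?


Input: cabbbbaa
Runs:
  'c' x 1 => "c1"
  'a' x 1 => "a1"
  'b' x 4 => "b4"
  'a' x 2 => "a2"
Compressed: "c1a1b4a2"
Compressed length: 8

8


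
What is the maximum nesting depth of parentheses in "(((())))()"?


Input: "(((())))()"
Tracking depth:
  Position 0 '(': depth becomes 1
  Position 1 '(': depth becomes 2
  Position 2 '(': depth becomes 3
  Position 3 '(': depth becomes 4
  Position 4 ')': depth becomes 3
  Position 5 ')': depth becomes 2
  Position 6 ')': depth becomes 1
  Position 7 ')': depth becomes 0
  Position 8 '(': depth becomes 1
  Position 9 ')': depth becomes 0
Maximum depth reached: 4

4


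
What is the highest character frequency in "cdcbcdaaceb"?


Input: cdcbcdaaceb
Character counts:
  'a': 2
  'b': 2
  'c': 4
  'd': 2
  'e': 1
Maximum frequency: 4

4


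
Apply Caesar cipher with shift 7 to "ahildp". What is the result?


Caesar cipher: shift "ahildp" by 7
  'a' (pos 0) + 7 = pos 7 = 'h'
  'h' (pos 7) + 7 = pos 14 = 'o'
  'i' (pos 8) + 7 = pos 15 = 'p'
  'l' (pos 11) + 7 = pos 18 = 's'
  'd' (pos 3) + 7 = pos 10 = 'k'
  'p' (pos 15) + 7 = pos 22 = 'w'
Result: hopskw

hopskw


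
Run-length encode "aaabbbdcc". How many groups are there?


Input: aaabbbdcc
Scanning for consecutive runs:
  Group 1: 'a' x 3 (positions 0-2)
  Group 2: 'b' x 3 (positions 3-5)
  Group 3: 'd' x 1 (positions 6-6)
  Group 4: 'c' x 2 (positions 7-8)
Total groups: 4

4


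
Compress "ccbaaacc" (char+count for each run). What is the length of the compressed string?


Input: ccbaaacc
Runs:
  'c' x 2 => "c2"
  'b' x 1 => "b1"
  'a' x 3 => "a3"
  'c' x 2 => "c2"
Compressed: "c2b1a3c2"
Compressed length: 8

8


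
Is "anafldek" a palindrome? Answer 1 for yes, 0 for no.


Input: anafldek
Reversed: kedlfana
  Compare pos 0 ('a') with pos 7 ('k'): MISMATCH
  Compare pos 1 ('n') with pos 6 ('e'): MISMATCH
  Compare pos 2 ('a') with pos 5 ('d'): MISMATCH
  Compare pos 3 ('f') with pos 4 ('l'): MISMATCH
Result: not a palindrome

0


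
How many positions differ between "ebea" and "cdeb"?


Comparing "ebea" and "cdeb" position by position:
  Position 0: 'e' vs 'c' => DIFFER
  Position 1: 'b' vs 'd' => DIFFER
  Position 2: 'e' vs 'e' => same
  Position 3: 'a' vs 'b' => DIFFER
Positions that differ: 3

3


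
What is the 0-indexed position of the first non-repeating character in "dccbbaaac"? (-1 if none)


Input: dccbbaaac
Character frequencies:
  'a': 3
  'b': 2
  'c': 3
  'd': 1
Scanning left to right for freq == 1:
  Position 0 ('d'): unique! => answer = 0

0


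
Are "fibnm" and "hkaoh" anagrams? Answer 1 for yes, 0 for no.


Strings: "fibnm", "hkaoh"
Sorted first:  bfimn
Sorted second: ahhko
Differ at position 0: 'b' vs 'a' => not anagrams

0


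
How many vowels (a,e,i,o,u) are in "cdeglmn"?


Input: cdeglmn
Checking each character:
  'c' at position 0: consonant
  'd' at position 1: consonant
  'e' at position 2: vowel (running total: 1)
  'g' at position 3: consonant
  'l' at position 4: consonant
  'm' at position 5: consonant
  'n' at position 6: consonant
Total vowels: 1

1


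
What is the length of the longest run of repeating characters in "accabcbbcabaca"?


Input: "accabcbbcabaca"
Scanning for longest run:
  Position 1 ('c'): new char, reset run to 1
  Position 2 ('c'): continues run of 'c', length=2
  Position 3 ('a'): new char, reset run to 1
  Position 4 ('b'): new char, reset run to 1
  Position 5 ('c'): new char, reset run to 1
  Position 6 ('b'): new char, reset run to 1
  Position 7 ('b'): continues run of 'b', length=2
  Position 8 ('c'): new char, reset run to 1
  Position 9 ('a'): new char, reset run to 1
  Position 10 ('b'): new char, reset run to 1
  Position 11 ('a'): new char, reset run to 1
  Position 12 ('c'): new char, reset run to 1
  Position 13 ('a'): new char, reset run to 1
Longest run: 'c' with length 2

2


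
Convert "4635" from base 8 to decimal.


Input: "4635" in base 8
Positional expansion:
  Digit '4' (value 4) x 8^3 = 2048
  Digit '6' (value 6) x 8^2 = 384
  Digit '3' (value 3) x 8^1 = 24
  Digit '5' (value 5) x 8^0 = 5
Sum = 2461

2461


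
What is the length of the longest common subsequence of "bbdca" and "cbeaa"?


LCS of "bbdca" and "cbeaa"
DP table:
           c    b    e    a    a
      0    0    0    0    0    0
  b   0    0    1    1    1    1
  b   0    0    1    1    1    1
  d   0    0    1    1    1    1
  c   0    1    1    1    1    1
  a   0    1    1    1    2    2
LCS length = dp[5][5] = 2

2


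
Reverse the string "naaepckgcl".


Input: naaepckgcl
Reading characters right to left:
  Position 9: 'l'
  Position 8: 'c'
  Position 7: 'g'
  Position 6: 'k'
  Position 5: 'c'
  Position 4: 'p'
  Position 3: 'e'
  Position 2: 'a'
  Position 1: 'a'
  Position 0: 'n'
Reversed: lcgkcpeaan

lcgkcpeaan


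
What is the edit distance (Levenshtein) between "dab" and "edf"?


Computing edit distance: "dab" -> "edf"
DP table:
           e    d    f
      0    1    2    3
  d   1    1    1    2
  a   2    2    2    2
  b   3    3    3    3
Edit distance = dp[3][3] = 3

3


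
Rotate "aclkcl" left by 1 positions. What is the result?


Input: "aclkcl", rotate left by 1
First 1 characters: "a"
Remaining characters: "clkcl"
Concatenate remaining + first: "clkcl" + "a" = "clkcla"

clkcla


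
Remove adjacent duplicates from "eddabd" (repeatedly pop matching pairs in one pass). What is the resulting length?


Input: eddabd
Stack-based adjacent duplicate removal:
  Read 'e': push. Stack: e
  Read 'd': push. Stack: ed
  Read 'd': matches stack top 'd' => pop. Stack: e
  Read 'a': push. Stack: ea
  Read 'b': push. Stack: eab
  Read 'd': push. Stack: eabd
Final stack: "eabd" (length 4)

4


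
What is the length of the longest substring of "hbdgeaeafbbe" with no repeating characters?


Input: "hbdgeaeafbbe"
Sliding window (track last position of each char):
  Position 0 ('h'): window [0,0] length 1 -- new best
  Position 1 ('b'): window [0,1] length 2 -- new best
  Position 2 ('d'): window [0,2] length 3 -- new best
  Position 3 ('g'): window [0,3] length 4 -- new best
  Position 4 ('e'): window [0,4] length 5 -- new best
  Position 5 ('a'): window [0,5] length 6 -- new best
  Position 6 ('e'): repeat (last at 4), move window start to 5
  Position 6 ('e'): window [5,6] length 2
  Position 7 ('a'): repeat (last at 5), move window start to 6
  Position 7 ('a'): window [6,7] length 2
  Position 8 ('f'): window [6,8] length 3
  Position 9 ('b'): window [6,9] length 4
  Position 10 ('b'): repeat (last at 9), move window start to 10
  Position 10 ('b'): window [10,10] length 1
  Position 11 ('e'): window [10,11] length 2
Longest substring with no repeats: "hbdgea" with length 6

6


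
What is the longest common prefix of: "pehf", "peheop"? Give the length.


Words: pehf, peheop
  Position 0: all 'p' => match
  Position 1: all 'e' => match
  Position 2: all 'h' => match
  Position 3: ('f', 'e') => mismatch, stop
LCP = "peh" (length 3)

3


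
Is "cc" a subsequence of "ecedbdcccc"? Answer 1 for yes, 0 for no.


Check if "cc" is a subsequence of "ecedbdcccc"
Greedy scan:
  Position 0 ('e'): no match needed
  Position 1 ('c'): matches sub[0] = 'c'
  Position 2 ('e'): no match needed
  Position 3 ('d'): no match needed
  Position 4 ('b'): no match needed
  Position 5 ('d'): no match needed
  Position 6 ('c'): matches sub[1] = 'c'
  Position 7 ('c'): no match needed
  Position 8 ('c'): no match needed
  Position 9 ('c'): no match needed
All 2 characters matched => is a subsequence

1


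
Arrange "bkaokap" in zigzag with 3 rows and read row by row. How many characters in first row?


Zigzag "bkaokap" into 3 rows:
Placing characters:
  'b' => row 0
  'k' => row 1
  'a' => row 2
  'o' => row 1
  'k' => row 0
  'a' => row 1
  'p' => row 2
Rows:
  Row 0: "bk"
  Row 1: "koa"
  Row 2: "ap"
First row length: 2

2


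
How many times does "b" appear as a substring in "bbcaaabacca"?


Searching for "b" in "bbcaaabacca"
Scanning each position:
  Position 0: "b" => MATCH
  Position 1: "b" => MATCH
  Position 2: "c" => no
  Position 3: "a" => no
  Position 4: "a" => no
  Position 5: "a" => no
  Position 6: "b" => MATCH
  Position 7: "a" => no
  Position 8: "c" => no
  Position 9: "c" => no
  Position 10: "a" => no
Total occurrences: 3

3


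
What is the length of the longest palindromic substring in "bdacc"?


Input: "bdacc"
Checking substrings for palindromes:
  [3:5] "cc" (len 2) => palindrome
Longest palindromic substring: "cc" with length 2

2


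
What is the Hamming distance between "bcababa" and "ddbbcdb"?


Comparing "bcababa" and "ddbbcdb" position by position:
  Position 0: 'b' vs 'd' => differ
  Position 1: 'c' vs 'd' => differ
  Position 2: 'a' vs 'b' => differ
  Position 3: 'b' vs 'b' => same
  Position 4: 'a' vs 'c' => differ
  Position 5: 'b' vs 'd' => differ
  Position 6: 'a' vs 'b' => differ
Total differences (Hamming distance): 6

6


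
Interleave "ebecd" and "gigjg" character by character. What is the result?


Interleaving "ebecd" and "gigjg":
  Position 0: 'e' from first, 'g' from second => "eg"
  Position 1: 'b' from first, 'i' from second => "bi"
  Position 2: 'e' from first, 'g' from second => "eg"
  Position 3: 'c' from first, 'j' from second => "cj"
  Position 4: 'd' from first, 'g' from second => "dg"
Result: egbiegcjdg

egbiegcjdg


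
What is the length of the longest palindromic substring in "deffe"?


Input: "deffe"
Checking substrings for palindromes:
  [1:5] "effe" (len 4) => palindrome
  [2:4] "ff" (len 2) => palindrome
Longest palindromic substring: "effe" with length 4

4


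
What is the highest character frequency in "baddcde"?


Input: baddcde
Character counts:
  'a': 1
  'b': 1
  'c': 1
  'd': 3
  'e': 1
Maximum frequency: 3

3


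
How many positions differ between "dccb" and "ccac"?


Comparing "dccb" and "ccac" position by position:
  Position 0: 'd' vs 'c' => DIFFER
  Position 1: 'c' vs 'c' => same
  Position 2: 'c' vs 'a' => DIFFER
  Position 3: 'b' vs 'c' => DIFFER
Positions that differ: 3

3


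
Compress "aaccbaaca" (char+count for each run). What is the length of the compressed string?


Input: aaccbaaca
Runs:
  'a' x 2 => "a2"
  'c' x 2 => "c2"
  'b' x 1 => "b1"
  'a' x 2 => "a2"
  'c' x 1 => "c1"
  'a' x 1 => "a1"
Compressed: "a2c2b1a2c1a1"
Compressed length: 12

12


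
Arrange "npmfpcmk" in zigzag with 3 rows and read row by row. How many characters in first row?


Zigzag "npmfpcmk" into 3 rows:
Placing characters:
  'n' => row 0
  'p' => row 1
  'm' => row 2
  'f' => row 1
  'p' => row 0
  'c' => row 1
  'm' => row 2
  'k' => row 1
Rows:
  Row 0: "np"
  Row 1: "pfck"
  Row 2: "mm"
First row length: 2

2


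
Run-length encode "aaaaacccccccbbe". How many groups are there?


Input: aaaaacccccccbbe
Scanning for consecutive runs:
  Group 1: 'a' x 5 (positions 0-4)
  Group 2: 'c' x 7 (positions 5-11)
  Group 3: 'b' x 2 (positions 12-13)
  Group 4: 'e' x 1 (positions 14-14)
Total groups: 4

4


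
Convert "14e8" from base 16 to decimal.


Input: "14e8" in base 16
Positional expansion:
  Digit '1' (value 1) x 16^3 = 4096
  Digit '4' (value 4) x 16^2 = 1024
  Digit 'e' (value 14) x 16^1 = 224
  Digit '8' (value 8) x 16^0 = 8
Sum = 5352

5352


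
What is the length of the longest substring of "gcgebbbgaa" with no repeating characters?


Input: "gcgebbbgaa"
Sliding window (track last position of each char):
  Position 0 ('g'): window [0,0] length 1 -- new best
  Position 1 ('c'): window [0,1] length 2 -- new best
  Position 2 ('g'): repeat (last at 0), move window start to 1
  Position 2 ('g'): window [1,2] length 2
  Position 3 ('e'): window [1,3] length 3 -- new best
  Position 4 ('b'): window [1,4] length 4 -- new best
  Position 5 ('b'): repeat (last at 4), move window start to 5
  Position 5 ('b'): window [5,5] length 1
  Position 6 ('b'): repeat (last at 5), move window start to 6
  Position 6 ('b'): window [6,6] length 1
  Position 7 ('g'): window [6,7] length 2
  Position 8 ('a'): window [6,8] length 3
  Position 9 ('a'): repeat (last at 8), move window start to 9
  Position 9 ('a'): window [9,9] length 1
Longest substring with no repeats: "cgeb" with length 4

4


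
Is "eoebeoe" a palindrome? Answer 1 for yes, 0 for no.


Input: eoebeoe
Reversed: eoebeoe
  Compare pos 0 ('e') with pos 6 ('e'): match
  Compare pos 1 ('o') with pos 5 ('o'): match
  Compare pos 2 ('e') with pos 4 ('e'): match
Result: palindrome

1


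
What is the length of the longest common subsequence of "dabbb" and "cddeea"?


LCS of "dabbb" and "cddeea"
DP table:
           c    d    d    e    e    a
      0    0    0    0    0    0    0
  d   0    0    1    1    1    1    1
  a   0    0    1    1    1    1    2
  b   0    0    1    1    1    1    2
  b   0    0    1    1    1    1    2
  b   0    0    1    1    1    1    2
LCS length = dp[5][6] = 2

2


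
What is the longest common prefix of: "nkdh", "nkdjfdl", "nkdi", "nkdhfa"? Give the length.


Words: nkdh, nkdjfdl, nkdi, nkdhfa
  Position 0: all 'n' => match
  Position 1: all 'k' => match
  Position 2: all 'd' => match
  Position 3: ('h', 'j', 'i', 'h') => mismatch, stop
LCP = "nkd" (length 3)

3


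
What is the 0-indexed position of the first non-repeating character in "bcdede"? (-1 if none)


Input: bcdede
Character frequencies:
  'b': 1
  'c': 1
  'd': 2
  'e': 2
Scanning left to right for freq == 1:
  Position 0 ('b'): unique! => answer = 0

0


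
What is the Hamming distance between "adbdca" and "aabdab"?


Comparing "adbdca" and "aabdab" position by position:
  Position 0: 'a' vs 'a' => same
  Position 1: 'd' vs 'a' => differ
  Position 2: 'b' vs 'b' => same
  Position 3: 'd' vs 'd' => same
  Position 4: 'c' vs 'a' => differ
  Position 5: 'a' vs 'b' => differ
Total differences (Hamming distance): 3

3


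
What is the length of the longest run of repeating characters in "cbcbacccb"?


Input: "cbcbacccb"
Scanning for longest run:
  Position 1 ('b'): new char, reset run to 1
  Position 2 ('c'): new char, reset run to 1
  Position 3 ('b'): new char, reset run to 1
  Position 4 ('a'): new char, reset run to 1
  Position 5 ('c'): new char, reset run to 1
  Position 6 ('c'): continues run of 'c', length=2
  Position 7 ('c'): continues run of 'c', length=3
  Position 8 ('b'): new char, reset run to 1
Longest run: 'c' with length 3

3


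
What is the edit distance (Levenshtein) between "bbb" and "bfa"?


Computing edit distance: "bbb" -> "bfa"
DP table:
           b    f    a
      0    1    2    3
  b   1    0    1    2
  b   2    1    1    2
  b   3    2    2    2
Edit distance = dp[3][3] = 2

2


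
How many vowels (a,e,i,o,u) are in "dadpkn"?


Input: dadpkn
Checking each character:
  'd' at position 0: consonant
  'a' at position 1: vowel (running total: 1)
  'd' at position 2: consonant
  'p' at position 3: consonant
  'k' at position 4: consonant
  'n' at position 5: consonant
Total vowels: 1

1


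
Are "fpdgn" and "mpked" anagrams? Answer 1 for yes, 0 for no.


Strings: "fpdgn", "mpked"
Sorted first:  dfgnp
Sorted second: dekmp
Differ at position 1: 'f' vs 'e' => not anagrams

0


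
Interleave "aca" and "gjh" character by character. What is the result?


Interleaving "aca" and "gjh":
  Position 0: 'a' from first, 'g' from second => "ag"
  Position 1: 'c' from first, 'j' from second => "cj"
  Position 2: 'a' from first, 'h' from second => "ah"
Result: agcjah

agcjah


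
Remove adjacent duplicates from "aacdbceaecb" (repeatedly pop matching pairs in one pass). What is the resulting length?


Input: aacdbceaecb
Stack-based adjacent duplicate removal:
  Read 'a': push. Stack: a
  Read 'a': matches stack top 'a' => pop. Stack: (empty)
  Read 'c': push. Stack: c
  Read 'd': push. Stack: cd
  Read 'b': push. Stack: cdb
  Read 'c': push. Stack: cdbc
  Read 'e': push. Stack: cdbce
  Read 'a': push. Stack: cdbcea
  Read 'e': push. Stack: cdbceae
  Read 'c': push. Stack: cdbceaec
  Read 'b': push. Stack: cdbceaecb
Final stack: "cdbceaecb" (length 9)

9


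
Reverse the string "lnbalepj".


Input: lnbalepj
Reading characters right to left:
  Position 7: 'j'
  Position 6: 'p'
  Position 5: 'e'
  Position 4: 'l'
  Position 3: 'a'
  Position 2: 'b'
  Position 1: 'n'
  Position 0: 'l'
Reversed: jpelabnl

jpelabnl


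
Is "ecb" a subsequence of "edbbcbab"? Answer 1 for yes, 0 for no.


Check if "ecb" is a subsequence of "edbbcbab"
Greedy scan:
  Position 0 ('e'): matches sub[0] = 'e'
  Position 1 ('d'): no match needed
  Position 2 ('b'): no match needed
  Position 3 ('b'): no match needed
  Position 4 ('c'): matches sub[1] = 'c'
  Position 5 ('b'): matches sub[2] = 'b'
  Position 6 ('a'): no match needed
  Position 7 ('b'): no match needed
All 3 characters matched => is a subsequence

1


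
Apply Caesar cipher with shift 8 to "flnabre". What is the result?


Caesar cipher: shift "flnabre" by 8
  'f' (pos 5) + 8 = pos 13 = 'n'
  'l' (pos 11) + 8 = pos 19 = 't'
  'n' (pos 13) + 8 = pos 21 = 'v'
  'a' (pos 0) + 8 = pos 8 = 'i'
  'b' (pos 1) + 8 = pos 9 = 'j'
  'r' (pos 17) + 8 = pos 25 = 'z'
  'e' (pos 4) + 8 = pos 12 = 'm'
Result: ntvijzm

ntvijzm


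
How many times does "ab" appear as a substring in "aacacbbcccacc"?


Searching for "ab" in "aacacbbcccacc"
Scanning each position:
  Position 0: "aa" => no
  Position 1: "ac" => no
  Position 2: "ca" => no
  Position 3: "ac" => no
  Position 4: "cb" => no
  Position 5: "bb" => no
  Position 6: "bc" => no
  Position 7: "cc" => no
  Position 8: "cc" => no
  Position 9: "ca" => no
  Position 10: "ac" => no
  Position 11: "cc" => no
Total occurrences: 0

0


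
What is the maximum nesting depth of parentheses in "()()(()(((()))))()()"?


Input: "()()(()(((()))))()()"
Tracking depth:
  Position 0 '(': depth becomes 1
  Position 1 ')': depth becomes 0
  Position 2 '(': depth becomes 1
  Position 3 ')': depth becomes 0
  Position 4 '(': depth becomes 1
  Position 5 '(': depth becomes 2
  Position 6 ')': depth becomes 1
  Position 7 '(': depth becomes 2
  Position 8 '(': depth becomes 3
  Position 9 '(': depth becomes 4
  Position 10 '(': depth becomes 5
  Position 11 ')': depth becomes 4
  Position 12 ')': depth becomes 3
  Position 13 ')': depth becomes 2
  Position 14 ')': depth becomes 1
  Position 15 ')': depth becomes 0
  Position 16 '(': depth becomes 1
  Position 17 ')': depth becomes 0
  Position 18 '(': depth becomes 1
  Position 19 ')': depth becomes 0
Maximum depth reached: 5

5


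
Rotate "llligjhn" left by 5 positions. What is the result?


Input: "llligjhn", rotate left by 5
First 5 characters: "lllig"
Remaining characters: "jhn"
Concatenate remaining + first: "jhn" + "lllig" = "jhnlllig"

jhnlllig


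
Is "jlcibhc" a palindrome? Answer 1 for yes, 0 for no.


Input: jlcibhc
Reversed: chbiclj
  Compare pos 0 ('j') with pos 6 ('c'): MISMATCH
  Compare pos 1 ('l') with pos 5 ('h'): MISMATCH
  Compare pos 2 ('c') with pos 4 ('b'): MISMATCH
Result: not a palindrome

0


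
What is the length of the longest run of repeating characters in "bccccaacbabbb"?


Input: "bccccaacbabbb"
Scanning for longest run:
  Position 1 ('c'): new char, reset run to 1
  Position 2 ('c'): continues run of 'c', length=2
  Position 3 ('c'): continues run of 'c', length=3
  Position 4 ('c'): continues run of 'c', length=4
  Position 5 ('a'): new char, reset run to 1
  Position 6 ('a'): continues run of 'a', length=2
  Position 7 ('c'): new char, reset run to 1
  Position 8 ('b'): new char, reset run to 1
  Position 9 ('a'): new char, reset run to 1
  Position 10 ('b'): new char, reset run to 1
  Position 11 ('b'): continues run of 'b', length=2
  Position 12 ('b'): continues run of 'b', length=3
Longest run: 'c' with length 4

4


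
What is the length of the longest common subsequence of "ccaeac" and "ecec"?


LCS of "ccaeac" and "ecec"
DP table:
           e    c    e    c
      0    0    0    0    0
  c   0    0    1    1    1
  c   0    0    1    1    2
  a   0    0    1    1    2
  e   0    1    1    2    2
  a   0    1    1    2    2
  c   0    1    2    2    3
LCS length = dp[6][4] = 3

3


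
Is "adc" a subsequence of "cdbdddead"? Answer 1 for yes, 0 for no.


Check if "adc" is a subsequence of "cdbdddead"
Greedy scan:
  Position 0 ('c'): no match needed
  Position 1 ('d'): no match needed
  Position 2 ('b'): no match needed
  Position 3 ('d'): no match needed
  Position 4 ('d'): no match needed
  Position 5 ('d'): no match needed
  Position 6 ('e'): no match needed
  Position 7 ('a'): matches sub[0] = 'a'
  Position 8 ('d'): matches sub[1] = 'd'
Only matched 2/3 characters => not a subsequence

0


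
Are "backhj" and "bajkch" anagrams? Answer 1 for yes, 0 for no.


Strings: "backhj", "bajkch"
Sorted first:  abchjk
Sorted second: abchjk
Sorted forms match => anagrams

1


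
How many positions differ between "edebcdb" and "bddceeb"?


Comparing "edebcdb" and "bddceeb" position by position:
  Position 0: 'e' vs 'b' => DIFFER
  Position 1: 'd' vs 'd' => same
  Position 2: 'e' vs 'd' => DIFFER
  Position 3: 'b' vs 'c' => DIFFER
  Position 4: 'c' vs 'e' => DIFFER
  Position 5: 'd' vs 'e' => DIFFER
  Position 6: 'b' vs 'b' => same
Positions that differ: 5

5


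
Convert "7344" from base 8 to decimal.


Input: "7344" in base 8
Positional expansion:
  Digit '7' (value 7) x 8^3 = 3584
  Digit '3' (value 3) x 8^2 = 192
  Digit '4' (value 4) x 8^1 = 32
  Digit '4' (value 4) x 8^0 = 4
Sum = 3812

3812


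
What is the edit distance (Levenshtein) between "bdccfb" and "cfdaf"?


Computing edit distance: "bdccfb" -> "cfdaf"
DP table:
           c    f    d    a    f
      0    1    2    3    4    5
  b   1    1    2    3    4    5
  d   2    2    2    2    3    4
  c   3    2    3    3    3    4
  c   4    3    3    4    4    4
  f   5    4    3    4    5    4
  b   6    5    4    4    5    5
Edit distance = dp[6][5] = 5

5


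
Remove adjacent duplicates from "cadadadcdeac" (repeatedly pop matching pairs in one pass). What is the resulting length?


Input: cadadadcdeac
Stack-based adjacent duplicate removal:
  Read 'c': push. Stack: c
  Read 'a': push. Stack: ca
  Read 'd': push. Stack: cad
  Read 'a': push. Stack: cada
  Read 'd': push. Stack: cadad
  Read 'a': push. Stack: cadada
  Read 'd': push. Stack: cadadad
  Read 'c': push. Stack: cadadadc
  Read 'd': push. Stack: cadadadcd
  Read 'e': push. Stack: cadadadcde
  Read 'a': push. Stack: cadadadcdea
  Read 'c': push. Stack: cadadadcdeac
Final stack: "cadadadcdeac" (length 12)

12


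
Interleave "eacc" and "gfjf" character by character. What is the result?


Interleaving "eacc" and "gfjf":
  Position 0: 'e' from first, 'g' from second => "eg"
  Position 1: 'a' from first, 'f' from second => "af"
  Position 2: 'c' from first, 'j' from second => "cj"
  Position 3: 'c' from first, 'f' from second => "cf"
Result: egafcjcf

egafcjcf


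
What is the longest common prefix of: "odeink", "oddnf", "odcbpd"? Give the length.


Words: odeink, oddnf, odcbpd
  Position 0: all 'o' => match
  Position 1: all 'd' => match
  Position 2: ('e', 'd', 'c') => mismatch, stop
LCP = "od" (length 2)

2


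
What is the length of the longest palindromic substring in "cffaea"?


Input: "cffaea"
Checking substrings for palindromes:
  [3:6] "aea" (len 3) => palindrome
  [1:3] "ff" (len 2) => palindrome
Longest palindromic substring: "aea" with length 3

3


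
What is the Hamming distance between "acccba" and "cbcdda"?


Comparing "acccba" and "cbcdda" position by position:
  Position 0: 'a' vs 'c' => differ
  Position 1: 'c' vs 'b' => differ
  Position 2: 'c' vs 'c' => same
  Position 3: 'c' vs 'd' => differ
  Position 4: 'b' vs 'd' => differ
  Position 5: 'a' vs 'a' => same
Total differences (Hamming distance): 4

4


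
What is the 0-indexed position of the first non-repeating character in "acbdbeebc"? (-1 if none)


Input: acbdbeebc
Character frequencies:
  'a': 1
  'b': 3
  'c': 2
  'd': 1
  'e': 2
Scanning left to right for freq == 1:
  Position 0 ('a'): unique! => answer = 0

0


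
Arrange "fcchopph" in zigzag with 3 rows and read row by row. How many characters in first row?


Zigzag "fcchopph" into 3 rows:
Placing characters:
  'f' => row 0
  'c' => row 1
  'c' => row 2
  'h' => row 1
  'o' => row 0
  'p' => row 1
  'p' => row 2
  'h' => row 1
Rows:
  Row 0: "fo"
  Row 1: "chph"
  Row 2: "cp"
First row length: 2

2


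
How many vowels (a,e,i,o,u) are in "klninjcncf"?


Input: klninjcncf
Checking each character:
  'k' at position 0: consonant
  'l' at position 1: consonant
  'n' at position 2: consonant
  'i' at position 3: vowel (running total: 1)
  'n' at position 4: consonant
  'j' at position 5: consonant
  'c' at position 6: consonant
  'n' at position 7: consonant
  'c' at position 8: consonant
  'f' at position 9: consonant
Total vowels: 1

1


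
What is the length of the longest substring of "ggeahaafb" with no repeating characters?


Input: "ggeahaafb"
Sliding window (track last position of each char):
  Position 0 ('g'): window [0,0] length 1 -- new best
  Position 1 ('g'): repeat (last at 0), move window start to 1
  Position 1 ('g'): window [1,1] length 1
  Position 2 ('e'): window [1,2] length 2 -- new best
  Position 3 ('a'): window [1,3] length 3 -- new best
  Position 4 ('h'): window [1,4] length 4 -- new best
  Position 5 ('a'): repeat (last at 3), move window start to 4
  Position 5 ('a'): window [4,5] length 2
  Position 6 ('a'): repeat (last at 5), move window start to 6
  Position 6 ('a'): window [6,6] length 1
  Position 7 ('f'): window [6,7] length 2
  Position 8 ('b'): window [6,8] length 3
Longest substring with no repeats: "geah" with length 4

4


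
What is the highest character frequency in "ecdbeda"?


Input: ecdbeda
Character counts:
  'a': 1
  'b': 1
  'c': 1
  'd': 2
  'e': 2
Maximum frequency: 2

2


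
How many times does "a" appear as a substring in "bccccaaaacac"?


Searching for "a" in "bccccaaaacac"
Scanning each position:
  Position 0: "b" => no
  Position 1: "c" => no
  Position 2: "c" => no
  Position 3: "c" => no
  Position 4: "c" => no
  Position 5: "a" => MATCH
  Position 6: "a" => MATCH
  Position 7: "a" => MATCH
  Position 8: "a" => MATCH
  Position 9: "c" => no
  Position 10: "a" => MATCH
  Position 11: "c" => no
Total occurrences: 5

5


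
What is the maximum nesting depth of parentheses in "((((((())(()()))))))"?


Input: "((((((())(()()))))))"
Tracking depth:
  Position 0 '(': depth becomes 1
  Position 1 '(': depth becomes 2
  Position 2 '(': depth becomes 3
  Position 3 '(': depth becomes 4
  Position 4 '(': depth becomes 5
  Position 5 '(': depth becomes 6
  Position 6 '(': depth becomes 7
  Position 7 ')': depth becomes 6
  Position 8 ')': depth becomes 5
  Position 9 '(': depth becomes 6
  Position 10 '(': depth becomes 7
  Position 11 ')': depth becomes 6
  Position 12 '(': depth becomes 7
  Position 13 ')': depth becomes 6
  Position 14 ')': depth becomes 5
  Position 15 ')': depth becomes 4
  Position 16 ')': depth becomes 3
  Position 17 ')': depth becomes 2
  Position 18 ')': depth becomes 1
  Position 19 ')': depth becomes 0
Maximum depth reached: 7

7


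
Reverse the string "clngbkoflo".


Input: clngbkoflo
Reading characters right to left:
  Position 9: 'o'
  Position 8: 'l'
  Position 7: 'f'
  Position 6: 'o'
  Position 5: 'k'
  Position 4: 'b'
  Position 3: 'g'
  Position 2: 'n'
  Position 1: 'l'
  Position 0: 'c'
Reversed: olfokbgnlc

olfokbgnlc


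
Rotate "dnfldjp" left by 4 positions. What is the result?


Input: "dnfldjp", rotate left by 4
First 4 characters: "dnfl"
Remaining characters: "djp"
Concatenate remaining + first: "djp" + "dnfl" = "djpdnfl"

djpdnfl


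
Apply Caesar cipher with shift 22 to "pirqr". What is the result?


Caesar cipher: shift "pirqr" by 22
  'p' (pos 15) + 22 = pos 11 = 'l'
  'i' (pos 8) + 22 = pos 4 = 'e'
  'r' (pos 17) + 22 = pos 13 = 'n'
  'q' (pos 16) + 22 = pos 12 = 'm'
  'r' (pos 17) + 22 = pos 13 = 'n'
Result: lenmn

lenmn


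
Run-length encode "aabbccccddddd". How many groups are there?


Input: aabbccccddddd
Scanning for consecutive runs:
  Group 1: 'a' x 2 (positions 0-1)
  Group 2: 'b' x 2 (positions 2-3)
  Group 3: 'c' x 4 (positions 4-7)
  Group 4: 'd' x 5 (positions 8-12)
Total groups: 4

4


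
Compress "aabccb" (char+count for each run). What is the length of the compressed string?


Input: aabccb
Runs:
  'a' x 2 => "a2"
  'b' x 1 => "b1"
  'c' x 2 => "c2"
  'b' x 1 => "b1"
Compressed: "a2b1c2b1"
Compressed length: 8

8


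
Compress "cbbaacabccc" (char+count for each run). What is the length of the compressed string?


Input: cbbaacabccc
Runs:
  'c' x 1 => "c1"
  'b' x 2 => "b2"
  'a' x 2 => "a2"
  'c' x 1 => "c1"
  'a' x 1 => "a1"
  'b' x 1 => "b1"
  'c' x 3 => "c3"
Compressed: "c1b2a2c1a1b1c3"
Compressed length: 14

14


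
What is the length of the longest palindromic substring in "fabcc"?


Input: "fabcc"
Checking substrings for palindromes:
  [3:5] "cc" (len 2) => palindrome
Longest palindromic substring: "cc" with length 2

2


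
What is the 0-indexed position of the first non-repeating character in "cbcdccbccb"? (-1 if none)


Input: cbcdccbccb
Character frequencies:
  'b': 3
  'c': 6
  'd': 1
Scanning left to right for freq == 1:
  Position 0 ('c'): freq=6, skip
  Position 1 ('b'): freq=3, skip
  Position 2 ('c'): freq=6, skip
  Position 3 ('d'): unique! => answer = 3

3


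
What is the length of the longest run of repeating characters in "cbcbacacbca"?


Input: "cbcbacacbca"
Scanning for longest run:
  Position 1 ('b'): new char, reset run to 1
  Position 2 ('c'): new char, reset run to 1
  Position 3 ('b'): new char, reset run to 1
  Position 4 ('a'): new char, reset run to 1
  Position 5 ('c'): new char, reset run to 1
  Position 6 ('a'): new char, reset run to 1
  Position 7 ('c'): new char, reset run to 1
  Position 8 ('b'): new char, reset run to 1
  Position 9 ('c'): new char, reset run to 1
  Position 10 ('a'): new char, reset run to 1
Longest run: 'c' with length 1

1


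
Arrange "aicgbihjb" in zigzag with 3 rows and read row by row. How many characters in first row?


Zigzag "aicgbihjb" into 3 rows:
Placing characters:
  'a' => row 0
  'i' => row 1
  'c' => row 2
  'g' => row 1
  'b' => row 0
  'i' => row 1
  'h' => row 2
  'j' => row 1
  'b' => row 0
Rows:
  Row 0: "abb"
  Row 1: "igij"
  Row 2: "ch"
First row length: 3

3


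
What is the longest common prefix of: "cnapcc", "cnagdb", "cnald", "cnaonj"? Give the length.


Words: cnapcc, cnagdb, cnald, cnaonj
  Position 0: all 'c' => match
  Position 1: all 'n' => match
  Position 2: all 'a' => match
  Position 3: ('p', 'g', 'l', 'o') => mismatch, stop
LCP = "cna" (length 3)

3


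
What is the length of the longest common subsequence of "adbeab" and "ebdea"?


LCS of "adbeab" and "ebdea"
DP table:
           e    b    d    e    a
      0    0    0    0    0    0
  a   0    0    0    0    0    1
  d   0    0    0    1    1    1
  b   0    0    1    1    1    1
  e   0    1    1    1    2    2
  a   0    1    1    1    2    3
  b   0    1    2    2    2    3
LCS length = dp[6][5] = 3

3


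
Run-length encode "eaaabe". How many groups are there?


Input: eaaabe
Scanning for consecutive runs:
  Group 1: 'e' x 1 (positions 0-0)
  Group 2: 'a' x 3 (positions 1-3)
  Group 3: 'b' x 1 (positions 4-4)
  Group 4: 'e' x 1 (positions 5-5)
Total groups: 4

4


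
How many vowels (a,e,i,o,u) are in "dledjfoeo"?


Input: dledjfoeo
Checking each character:
  'd' at position 0: consonant
  'l' at position 1: consonant
  'e' at position 2: vowel (running total: 1)
  'd' at position 3: consonant
  'j' at position 4: consonant
  'f' at position 5: consonant
  'o' at position 6: vowel (running total: 2)
  'e' at position 7: vowel (running total: 3)
  'o' at position 8: vowel (running total: 4)
Total vowels: 4

4
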